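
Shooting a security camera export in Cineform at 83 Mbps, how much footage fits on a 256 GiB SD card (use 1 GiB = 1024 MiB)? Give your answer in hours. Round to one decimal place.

7.4 hours

Capacity: 256 GiB = 2,199,023 Mb.
Recording time: 2,199,023 / 83.000 = 26,494 s ≈ 7.36 hours.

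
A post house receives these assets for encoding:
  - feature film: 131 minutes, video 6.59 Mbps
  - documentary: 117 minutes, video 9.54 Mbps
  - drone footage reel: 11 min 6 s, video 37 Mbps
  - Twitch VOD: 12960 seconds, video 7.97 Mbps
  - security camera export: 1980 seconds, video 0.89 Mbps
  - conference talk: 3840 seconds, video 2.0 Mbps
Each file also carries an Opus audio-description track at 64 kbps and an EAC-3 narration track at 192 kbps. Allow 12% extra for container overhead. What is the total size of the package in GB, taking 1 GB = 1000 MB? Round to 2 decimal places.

37.09 GB

Audio total: 64 + 192 = 256 kbps = 0.256 Mbps.
feature film: 6.846 Mbps × 7860 s × 1.12 = 60266.7 Mb
documentary: 9.796 Mbps × 7020 s × 1.12 = 77020.1 Mb
drone footage reel: 37.256 Mbps × 666 s × 1.12 = 27790.0 Mb
Twitch VOD: 8.226 Mbps × 12960 s × 1.12 = 119402.0 Mb
security camera export: 1.146 Mbps × 1980 s × 1.12 = 2541.4 Mb
conference talk: 2.256 Mbps × 3840 s × 1.12 = 9702.6 Mb
Total: 296722.8 Mb = 37090.3 MB.
= 37.09 GB.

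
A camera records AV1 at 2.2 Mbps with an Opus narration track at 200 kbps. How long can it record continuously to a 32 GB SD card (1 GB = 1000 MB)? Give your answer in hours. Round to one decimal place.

Audio: 200 kbps = 0.200 Mbps.
Total bitrate: 2.2 + 0.200 = 2.400 Mbps.
Capacity: 32 GB = 256,000 Mb.
Recording time: 256,000 / 2.400 = 106,667 s ≈ 29.6 hours.

29.6 hours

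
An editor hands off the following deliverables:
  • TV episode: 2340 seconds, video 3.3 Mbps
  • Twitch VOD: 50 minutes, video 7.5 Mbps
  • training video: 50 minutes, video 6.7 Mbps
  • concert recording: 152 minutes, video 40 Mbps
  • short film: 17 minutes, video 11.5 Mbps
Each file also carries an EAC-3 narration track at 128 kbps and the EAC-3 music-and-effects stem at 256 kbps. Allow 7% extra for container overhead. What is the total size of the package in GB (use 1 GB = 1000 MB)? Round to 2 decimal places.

Audio total: 128 + 256 = 384 kbps = 0.384 Mbps.
TV episode: 3.684 Mbps × 2340 s × 1.07 = 9224.0 Mb
Twitch VOD: 7.884 Mbps × 3000 s × 1.07 = 25307.6 Mb
training video: 7.084 Mbps × 3000 s × 1.07 = 22739.6 Mb
concert recording: 40.384 Mbps × 9120 s × 1.07 = 394083.2 Mb
short film: 11.884 Mbps × 1020 s × 1.07 = 12970.2 Mb
Total: 464324.7 Mb = 58040.6 MB.
= 58.04 GB.

58.04 GB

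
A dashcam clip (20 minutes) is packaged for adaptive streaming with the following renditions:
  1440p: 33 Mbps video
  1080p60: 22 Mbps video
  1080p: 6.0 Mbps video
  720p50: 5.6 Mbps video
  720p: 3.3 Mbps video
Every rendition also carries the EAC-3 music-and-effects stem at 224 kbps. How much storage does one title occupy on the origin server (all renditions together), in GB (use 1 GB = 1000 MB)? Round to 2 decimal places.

20 min = 1200 s
Audio: 224 kbps = 0.224 Mbps.
Sum of rendition bitrates: (33+0.224) + (22+0.224) + (6.0+0.224) + (5.6+0.224) + (3.3+0.224) = 71.020 Mbps.
× 1200 s = 85,224 Mb = 10,653 MB = 10.65 GB.

10.65 GB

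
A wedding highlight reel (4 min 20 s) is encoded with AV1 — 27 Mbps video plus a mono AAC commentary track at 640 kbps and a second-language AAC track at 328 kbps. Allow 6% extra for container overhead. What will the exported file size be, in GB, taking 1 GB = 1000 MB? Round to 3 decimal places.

0.963 GB

4 min 20 s = 260 s
Audio total: 640 + 328 = 968 kbps = 0.968 Mbps.
Total bitrate: 27 + 0.968 = 27.968 Mbps.
Stream data: 27.968 Mbps × 260 s = 7271.7 Mb.
With 6% container overhead: ×1.06.
7,708 Mb ÷ 8 = 963.5 MB → 0.9635 GB.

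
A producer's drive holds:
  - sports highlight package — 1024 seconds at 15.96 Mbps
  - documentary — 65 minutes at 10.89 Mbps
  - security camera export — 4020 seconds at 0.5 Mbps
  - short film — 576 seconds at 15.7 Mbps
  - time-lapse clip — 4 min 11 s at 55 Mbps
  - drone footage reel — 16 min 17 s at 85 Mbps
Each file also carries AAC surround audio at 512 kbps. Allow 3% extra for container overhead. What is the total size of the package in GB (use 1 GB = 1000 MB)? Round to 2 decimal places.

Audio: 512 kbps = 0.512 Mbps.
sports highlight package: 16.472 Mbps × 1024 s × 1.03 = 17373.3 Mb
documentary: 11.402 Mbps × 3900 s × 1.03 = 45801.8 Mb
security camera export: 1.012 Mbps × 4020 s × 1.03 = 4190.3 Mb
short film: 16.212 Mbps × 576 s × 1.03 = 9618.3 Mb
time-lapse clip: 55.512 Mbps × 251 s × 1.03 = 14351.5 Mb
drone footage reel: 85.512 Mbps × 977 s × 1.03 = 86051.6 Mb
Total: 177386.8 Mb = 22173.4 MB.
= 22.17 GB.

22.17 GB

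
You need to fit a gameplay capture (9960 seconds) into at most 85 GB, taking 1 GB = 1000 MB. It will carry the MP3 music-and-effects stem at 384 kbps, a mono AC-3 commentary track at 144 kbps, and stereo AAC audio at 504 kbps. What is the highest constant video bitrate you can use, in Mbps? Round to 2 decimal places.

Budget: 85 GB = 680000.0 Mb.
Total bitrate budget: 680000.0 Mb / 9960 s = 68.273 Mbps.
Audio total: 384 + 144 + 504 = 1032 kbps = 1.032 Mbps.
Video: 68.273 − 1.032 = 67.241 Mbps.

67.24 Mbps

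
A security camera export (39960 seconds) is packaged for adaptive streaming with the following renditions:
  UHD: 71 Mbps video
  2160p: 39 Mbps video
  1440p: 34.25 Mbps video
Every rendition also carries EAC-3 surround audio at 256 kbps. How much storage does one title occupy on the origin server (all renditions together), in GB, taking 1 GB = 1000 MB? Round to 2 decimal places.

Audio: 256 kbps = 0.256 Mbps.
Sum of rendition bitrates: (71+0.256) + (39+0.256) + (34.25+0.256) = 145.018 Mbps.
× 39960 s = 5,794,919 Mb = 724,365 MB = 724.4 GB.

724.36 GB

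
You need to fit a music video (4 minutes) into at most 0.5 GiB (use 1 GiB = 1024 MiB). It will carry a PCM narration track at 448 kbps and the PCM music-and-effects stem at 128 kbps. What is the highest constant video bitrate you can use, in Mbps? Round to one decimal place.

17.3 Mbps

Budget: 0.5 GiB = 4295.0 Mb.
4 min = 240 s
Total bitrate budget: 4295.0 Mb / 240 s = 17.896 Mbps.
Audio total: 448 + 128 = 576 kbps = 0.576 Mbps.
Video: 17.896 − 0.576 = 17.320 Mbps.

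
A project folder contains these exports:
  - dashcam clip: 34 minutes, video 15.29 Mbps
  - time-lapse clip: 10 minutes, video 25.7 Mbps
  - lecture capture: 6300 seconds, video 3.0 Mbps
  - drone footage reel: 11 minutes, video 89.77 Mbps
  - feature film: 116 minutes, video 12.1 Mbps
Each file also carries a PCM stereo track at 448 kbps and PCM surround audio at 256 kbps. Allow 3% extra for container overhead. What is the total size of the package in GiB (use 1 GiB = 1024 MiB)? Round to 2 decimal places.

Audio total: 448 + 256 = 704 kbps = 0.704 Mbps.
dashcam clip: 15.994 Mbps × 2040 s × 1.03 = 33606.6 Mb
time-lapse clip: 26.404 Mbps × 600 s × 1.03 = 16317.7 Mb
lecture capture: 3.704 Mbps × 6300 s × 1.03 = 24035.3 Mb
drone footage reel: 90.474 Mbps × 660 s × 1.03 = 61504.2 Mb
feature film: 12.804 Mbps × 6960 s × 1.03 = 91789.3 Mb
Total: 227253.1 Mb = 28406.6 MB.
= 26.46 GiB.

26.46 GiB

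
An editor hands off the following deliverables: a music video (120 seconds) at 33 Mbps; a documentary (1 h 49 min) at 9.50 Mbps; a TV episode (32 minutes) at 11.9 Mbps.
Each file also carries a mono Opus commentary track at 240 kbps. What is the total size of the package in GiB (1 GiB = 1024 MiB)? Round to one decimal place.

Audio: 240 kbps = 0.240 Mbps.
music video: 33.240 Mbps × 120 s = 3988.8 Mb
documentary: 9.740 Mbps × 6540 s = 63699.6 Mb
TV episode: 12.140 Mbps × 1920 s = 23308.8 Mb
Total: 90997.2 Mb = 11374.6 MB.
= 10.59 GiB.

10.6 GiB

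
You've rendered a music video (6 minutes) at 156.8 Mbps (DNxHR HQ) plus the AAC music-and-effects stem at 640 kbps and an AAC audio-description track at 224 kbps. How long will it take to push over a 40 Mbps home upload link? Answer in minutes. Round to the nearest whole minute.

6 min = 360 s
Audio total: 640 + 224 = 864 kbps = 0.864 Mbps.
Total bitrate: 157.664 Mbps.
File: 157.664 Mbps × 360 s = 56759.0 Mb.
At 40 Mbps: 56759.0 / 40 = 1419.0 s ≈ 23.6 minutes.

24 minutes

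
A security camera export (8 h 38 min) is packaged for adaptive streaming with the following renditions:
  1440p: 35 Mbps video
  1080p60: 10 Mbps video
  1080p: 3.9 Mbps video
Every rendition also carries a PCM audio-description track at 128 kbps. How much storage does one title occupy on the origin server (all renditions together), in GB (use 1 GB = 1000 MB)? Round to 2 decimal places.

191.47 GB

8 h 38 min = 518 min = 31080 s
Audio: 128 kbps = 0.128 Mbps.
Sum of rendition bitrates: (35+0.128) + (10+0.128) + (3.9+0.128) = 49.284 Mbps.
× 31080 s = 1,531,747 Mb = 191,468 MB = 191.5 GB.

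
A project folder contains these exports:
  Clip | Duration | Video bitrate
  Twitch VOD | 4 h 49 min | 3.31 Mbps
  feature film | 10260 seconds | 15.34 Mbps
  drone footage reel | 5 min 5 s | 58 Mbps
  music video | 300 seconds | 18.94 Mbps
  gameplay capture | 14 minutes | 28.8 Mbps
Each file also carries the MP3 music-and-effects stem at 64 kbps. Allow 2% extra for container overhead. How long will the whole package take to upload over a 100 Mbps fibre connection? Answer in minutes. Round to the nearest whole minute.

45 minutes

Audio: 64 kbps = 0.064 Mbps.
Twitch VOD: 3.374 Mbps × 17340 s × 1.02 = 59675.3 Mb
feature film: 15.404 Mbps × 10260 s × 1.02 = 161205.9 Mb
drone footage reel: 58.064 Mbps × 305 s × 1.02 = 18063.7 Mb
music video: 19.004 Mbps × 300 s × 1.02 = 5815.2 Mb
gameplay capture: 28.864 Mbps × 840 s × 1.02 = 24730.7 Mb
Total: 269490.8 Mb = 33686.4 MB.
At 100 Mbps: 269490.8 / 100 = 2695 s ≈ 44.9 minutes.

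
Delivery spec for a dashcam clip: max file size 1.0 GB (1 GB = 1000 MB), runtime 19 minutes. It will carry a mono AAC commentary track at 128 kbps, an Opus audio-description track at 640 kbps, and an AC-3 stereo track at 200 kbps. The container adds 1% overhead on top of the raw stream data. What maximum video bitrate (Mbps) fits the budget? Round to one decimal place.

Budget: 1.0 GB = 8000.0 Mb.
Stream payload after overhead: 8000.0 / 1.01 = 7920.8 Mb.
19 min = 1140 s
Total bitrate budget: 7920.8 Mb / 1140 s = 6.948 Mbps.
Audio total: 128 + 640 + 200 = 968 kbps = 0.968 Mbps.
Video: 6.948 − 0.968 = 5.980 Mbps.

6.0 Mbps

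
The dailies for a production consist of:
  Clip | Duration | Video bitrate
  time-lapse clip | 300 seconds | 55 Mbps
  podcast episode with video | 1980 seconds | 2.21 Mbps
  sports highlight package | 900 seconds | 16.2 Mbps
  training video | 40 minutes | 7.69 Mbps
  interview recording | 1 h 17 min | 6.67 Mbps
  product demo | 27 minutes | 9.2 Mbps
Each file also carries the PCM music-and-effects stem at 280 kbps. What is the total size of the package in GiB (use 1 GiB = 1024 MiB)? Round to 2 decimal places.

Audio: 280 kbps = 0.280 Mbps.
time-lapse clip: 55.280 Mbps × 300 s = 16584.0 Mb
podcast episode with video: 2.490 Mbps × 1980 s = 4930.2 Mb
sports highlight package: 16.480 Mbps × 900 s = 14832.0 Mb
training video: 7.970 Mbps × 2400 s = 19128.0 Mb
interview recording: 6.950 Mbps × 4620 s = 32109.0 Mb
product demo: 9.480 Mbps × 1620 s = 15357.6 Mb
Total: 102940.8 Mb = 12867.6 MB.
= 11.98 GiB.

11.98 GiB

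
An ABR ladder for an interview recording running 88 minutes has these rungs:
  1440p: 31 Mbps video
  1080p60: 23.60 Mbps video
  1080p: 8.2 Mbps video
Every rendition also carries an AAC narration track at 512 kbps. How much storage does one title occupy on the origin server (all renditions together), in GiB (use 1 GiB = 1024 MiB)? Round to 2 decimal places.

88 min = 5280 s
Audio: 512 kbps = 0.512 Mbps.
Sum of rendition bitrates: (31+0.512) + (23.60+0.512) + (8.2+0.512) = 64.336 Mbps.
× 5280 s = 339,694 Mb = 42,462 MB = 39.55 GiB.

39.55 GiB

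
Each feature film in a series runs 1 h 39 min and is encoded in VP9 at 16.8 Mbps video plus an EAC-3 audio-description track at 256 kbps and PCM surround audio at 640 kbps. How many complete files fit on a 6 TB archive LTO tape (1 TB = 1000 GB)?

1 h 39 min = 99 min = 5940 s
Audio total: 256 + 640 = 896 kbps = 0.896 Mbps.
Total bitrate: 17.696 Mbps.
Per item: 17.696 Mbps × 5940 s = 105,114 Mb = 13,139 MB.
Capacity: 6 TB = 48,000,000 Mb; 456.65 items → 456 complete.

456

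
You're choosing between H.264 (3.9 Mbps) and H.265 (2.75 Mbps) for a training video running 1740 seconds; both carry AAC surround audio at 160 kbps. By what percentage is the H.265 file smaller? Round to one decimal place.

28.3%

Audio: 160 kbps = 0.160 Mbps.
H.264: 4.060 Mbps × 1740 s = 7064.4 Mb = 0.883 GB.
H.265: 2.910 Mbps × 1740 s = 5063.4 Mb = 0.633 GB.
Reduction: (1 − 0.633/0.883) × 100 = 28.33%.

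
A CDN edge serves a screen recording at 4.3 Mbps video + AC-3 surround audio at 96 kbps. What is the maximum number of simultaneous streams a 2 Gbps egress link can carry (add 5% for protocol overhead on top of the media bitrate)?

Audio: 96 kbps = 0.096 Mbps.
Per-viewer media rate: 4.396 Mbps.
On the wire with 5% overhead: 4.616 Mbps.
2 Gbps = 2,000 Mbps; 2,000 / 4.616 = 433.29 → 433 viewers.

433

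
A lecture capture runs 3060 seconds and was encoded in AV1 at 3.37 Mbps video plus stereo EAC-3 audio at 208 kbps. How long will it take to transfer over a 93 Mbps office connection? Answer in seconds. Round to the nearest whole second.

118 seconds

Audio: 208 kbps = 0.208 Mbps.
Total bitrate: 3.578 Mbps.
File: 3.578 Mbps × 3060 s = 10948.7 Mb.
At 93 Mbps: 10948.7 / 93 = 117.7 s ≈ 118 seconds.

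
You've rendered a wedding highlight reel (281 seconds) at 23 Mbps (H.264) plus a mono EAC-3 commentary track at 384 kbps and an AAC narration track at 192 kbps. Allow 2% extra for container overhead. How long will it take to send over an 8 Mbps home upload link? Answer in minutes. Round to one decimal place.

14.1 minutes

Audio total: 384 + 192 = 576 kbps = 0.576 Mbps.
Total bitrate: 23.576 Mbps.
File: 23.576 Mbps × 281 s = 6624.9 Mb.
With 2% container overhead: ×1.02. → 6757.4 Mb.
At 8 Mbps: 6757.4 / 8 = 844.7 s ≈ 14.1 minutes.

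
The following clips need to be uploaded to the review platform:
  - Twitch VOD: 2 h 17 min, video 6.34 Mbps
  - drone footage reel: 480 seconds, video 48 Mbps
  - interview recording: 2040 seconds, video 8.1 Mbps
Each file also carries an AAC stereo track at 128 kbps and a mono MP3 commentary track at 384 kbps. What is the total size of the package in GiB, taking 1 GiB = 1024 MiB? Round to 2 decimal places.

11.31 GiB

Audio total: 128 + 384 = 512 kbps = 0.512 Mbps.
Twitch VOD: 6.852 Mbps × 8220 s = 56323.4 Mb
drone footage reel: 48.512 Mbps × 480 s = 23285.8 Mb
interview recording: 8.612 Mbps × 2040 s = 17568.5 Mb
Total: 97177.7 Mb = 12147.2 MB.
= 11.31 GiB.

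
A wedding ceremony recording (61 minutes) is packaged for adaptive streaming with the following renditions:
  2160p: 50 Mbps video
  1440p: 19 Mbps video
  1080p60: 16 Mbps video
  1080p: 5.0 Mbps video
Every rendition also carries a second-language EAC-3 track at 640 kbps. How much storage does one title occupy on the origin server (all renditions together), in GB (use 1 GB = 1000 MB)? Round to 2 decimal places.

42.35 GB

61 min = 3660 s
Audio: 640 kbps = 0.640 Mbps.
Sum of rendition bitrates: (50+0.640) + (19+0.640) + (16+0.640) + (5.0+0.640) = 92.560 Mbps.
× 3660 s = 338,770 Mb = 42,346 MB = 42.35 GB.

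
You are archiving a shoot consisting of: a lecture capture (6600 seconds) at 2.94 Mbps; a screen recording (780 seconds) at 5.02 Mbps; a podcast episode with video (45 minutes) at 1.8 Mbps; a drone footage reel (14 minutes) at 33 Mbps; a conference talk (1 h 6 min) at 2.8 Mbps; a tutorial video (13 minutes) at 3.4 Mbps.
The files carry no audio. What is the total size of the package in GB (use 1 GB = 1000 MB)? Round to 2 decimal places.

lecture capture: 2.940 Mbps × 6600 s = 19404.0 Mb
screen recording: 5.020 Mbps × 780 s = 3915.6 Mb
podcast episode with video: 1.800 Mbps × 2700 s = 4860.0 Mb
drone footage reel: 33.000 Mbps × 840 s = 27720.0 Mb
conference talk: 2.800 Mbps × 3960 s = 11088.0 Mb
tutorial video: 3.400 Mbps × 780 s = 2652.0 Mb
Total: 69639.6 Mb = 8705.0 MB.
= 8.705 GB.

8.70 GB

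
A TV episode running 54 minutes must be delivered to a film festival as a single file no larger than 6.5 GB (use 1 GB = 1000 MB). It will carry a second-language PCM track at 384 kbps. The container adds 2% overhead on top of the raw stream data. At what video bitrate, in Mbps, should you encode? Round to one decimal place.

Budget: 6.5 GB = 52000.0 Mb.
Stream payload after overhead: 52000.0 / 1.02 = 50980.4 Mb.
54 min = 3240 s
Total bitrate budget: 50980.4 Mb / 3240 s = 15.735 Mbps.
Audio: 384 kbps = 0.384 Mbps.
Video: 15.735 − 0.384 = 15.351 Mbps.

15.4 Mbps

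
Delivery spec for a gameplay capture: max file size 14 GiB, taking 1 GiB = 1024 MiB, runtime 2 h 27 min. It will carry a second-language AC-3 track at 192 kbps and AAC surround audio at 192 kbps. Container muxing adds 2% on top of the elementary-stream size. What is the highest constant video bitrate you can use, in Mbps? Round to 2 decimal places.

Budget: 14 GiB = 120259.1 Mb.
Stream payload after overhead: 120259.1 / 1.02 = 117901.1 Mb.
2 h 27 min = 147 min = 8820 s
Total bitrate budget: 117901.1 Mb / 8820 s = 13.367 Mbps.
Audio total: 192 + 192 = 384 kbps = 0.384 Mbps.
Video: 13.367 − 0.384 = 12.983 Mbps.

12.98 Mbps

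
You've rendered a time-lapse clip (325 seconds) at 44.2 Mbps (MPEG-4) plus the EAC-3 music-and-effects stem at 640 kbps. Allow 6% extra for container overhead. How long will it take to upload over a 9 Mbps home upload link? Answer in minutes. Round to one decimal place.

28.6 minutes

Audio: 640 kbps = 0.640 Mbps.
Total bitrate: 44.840 Mbps.
File: 44.840 Mbps × 325 s = 14573.0 Mb.
With 6% container overhead: ×1.06. → 15447.4 Mb.
At 9 Mbps: 15447.4 / 9 = 1716.4 s ≈ 28.6 minutes.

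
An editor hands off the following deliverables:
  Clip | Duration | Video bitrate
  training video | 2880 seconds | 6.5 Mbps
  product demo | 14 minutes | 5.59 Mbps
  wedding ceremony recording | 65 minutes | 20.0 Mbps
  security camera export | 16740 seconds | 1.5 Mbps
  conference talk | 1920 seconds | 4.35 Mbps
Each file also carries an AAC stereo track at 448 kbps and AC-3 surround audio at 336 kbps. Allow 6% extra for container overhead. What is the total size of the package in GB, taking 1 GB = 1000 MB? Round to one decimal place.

20.6 GB

Audio total: 448 + 336 = 784 kbps = 0.784 Mbps.
training video: 7.284 Mbps × 2880 s × 1.06 = 22236.6 Mb
product demo: 6.374 Mbps × 840 s × 1.06 = 5675.4 Mb
wedding ceremony recording: 20.784 Mbps × 3900 s × 1.06 = 85921.1 Mb
security camera export: 2.284 Mbps × 16740 s × 1.06 = 40528.2 Mb
conference talk: 5.134 Mbps × 1920 s × 1.06 = 10448.7 Mb
Total: 164810.0 Mb = 20601.2 MB.
= 20.60 GB.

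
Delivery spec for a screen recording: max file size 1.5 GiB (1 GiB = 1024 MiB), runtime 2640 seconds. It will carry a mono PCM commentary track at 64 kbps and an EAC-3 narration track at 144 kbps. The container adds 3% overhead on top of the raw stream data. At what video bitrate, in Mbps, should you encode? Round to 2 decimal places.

Budget: 1.5 GiB = 12884.9 Mb.
Stream payload after overhead: 12884.9 / 1.03 = 12509.6 Mb.
Total bitrate budget: 12509.6 Mb / 2640 s = 4.738 Mbps.
Audio total: 64 + 144 = 208 kbps = 0.208 Mbps.
Video: 4.738 − 0.208 = 4.530 Mbps.

4.53 Mbps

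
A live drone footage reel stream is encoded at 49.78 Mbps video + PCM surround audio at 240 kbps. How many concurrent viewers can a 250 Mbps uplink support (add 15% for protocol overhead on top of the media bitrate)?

4

Audio: 240 kbps = 0.240 Mbps.
Per-viewer media rate: 50.020 Mbps.
On the wire with 15% overhead: 57.523 Mbps.
250 Mbps = 250.0 Mbps; 250.0 / 57.523 = 4.35 → 4 viewers.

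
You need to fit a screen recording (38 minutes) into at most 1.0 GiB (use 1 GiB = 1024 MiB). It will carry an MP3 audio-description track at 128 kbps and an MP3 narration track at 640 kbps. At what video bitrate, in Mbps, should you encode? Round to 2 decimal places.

Budget: 1.0 GiB = 8589.9 Mb.
38 min = 2280 s
Total bitrate budget: 8589.9 Mb / 2280 s = 3.768 Mbps.
Audio total: 128 + 640 = 768 kbps = 0.768 Mbps.
Video: 3.768 − 0.768 = 3.000 Mbps.

3.00 Mbps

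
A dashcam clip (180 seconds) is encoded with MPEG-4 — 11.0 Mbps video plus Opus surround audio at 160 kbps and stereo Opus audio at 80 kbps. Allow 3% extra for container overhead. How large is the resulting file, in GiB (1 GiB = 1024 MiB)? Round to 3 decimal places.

0.243 GiB

Audio total: 160 + 80 = 240 kbps = 0.240 Mbps.
Total bitrate: 11.0 + 0.240 = 11.240 Mbps.
Stream data: 11.240 Mbps × 180 s = 2023.2 Mb.
With 3% container overhead: ×1.03.
2,084 Mb = 260,487,000 bytes ÷ 1,073,741,824 = 0.2426 GiB.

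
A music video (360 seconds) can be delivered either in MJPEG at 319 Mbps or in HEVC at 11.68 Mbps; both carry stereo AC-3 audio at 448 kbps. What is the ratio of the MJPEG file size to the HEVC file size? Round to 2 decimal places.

26.34

Audio: 448 kbps = 0.448 Mbps.
MJPEG: 319.448 Mbps × 360 s = 115001.3 Mb = 13.388 GiB.
HEVC: 12.128 Mbps × 360 s = 4366.1 Mb = 0.508 GiB.
Ratio: 13.388 / 0.508 = 26.340.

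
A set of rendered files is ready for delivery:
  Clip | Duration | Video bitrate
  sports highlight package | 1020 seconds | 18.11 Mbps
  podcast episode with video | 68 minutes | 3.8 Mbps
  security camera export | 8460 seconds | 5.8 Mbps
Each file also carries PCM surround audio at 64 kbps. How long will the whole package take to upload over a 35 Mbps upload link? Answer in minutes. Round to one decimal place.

40.0 minutes

Audio: 64 kbps = 0.064 Mbps.
sports highlight package: 18.174 Mbps × 1020 s = 18537.5 Mb
podcast episode with video: 3.864 Mbps × 4080 s = 15765.1 Mb
security camera export: 5.864 Mbps × 8460 s = 49609.4 Mb
Total: 83912.0 Mb = 10489.0 MB.
At 35 Mbps: 83912.0 / 35 = 2397 s ≈ 40 minutes.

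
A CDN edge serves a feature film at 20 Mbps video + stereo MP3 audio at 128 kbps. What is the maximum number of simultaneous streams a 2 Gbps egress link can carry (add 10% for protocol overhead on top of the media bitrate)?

90

Audio: 128 kbps = 0.128 Mbps.
Per-viewer media rate: 20.128 Mbps.
On the wire with 10% overhead: 22.141 Mbps.
2 Gbps = 2,000 Mbps; 2,000 / 22.141 = 90.33 → 90 viewers.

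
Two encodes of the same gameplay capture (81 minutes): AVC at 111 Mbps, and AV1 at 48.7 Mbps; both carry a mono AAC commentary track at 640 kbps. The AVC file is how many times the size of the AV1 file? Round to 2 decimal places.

2.26

81 min = 4860 s
Audio: 640 kbps = 0.640 Mbps.
AVC: 111.640 Mbps × 4860 s = 542570.4 Mb = 67.821 GB.
AV1: 49.340 Mbps × 4860 s = 239792.4 Mb = 29.974 GB.
Ratio: 67.821 / 29.974 = 2.263.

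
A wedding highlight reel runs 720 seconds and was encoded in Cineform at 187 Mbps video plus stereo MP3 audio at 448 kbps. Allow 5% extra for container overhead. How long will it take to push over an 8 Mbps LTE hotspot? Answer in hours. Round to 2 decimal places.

Audio: 448 kbps = 0.448 Mbps.
Total bitrate: 187.448 Mbps.
File: 187.448 Mbps × 720 s = 134962.6 Mb.
With 5% container overhead: ×1.05. → 141710.7 Mb.
At 8 Mbps: 141710.7 / 8 = 17713.8 s ≈ 4.92 hours.

4.92 hours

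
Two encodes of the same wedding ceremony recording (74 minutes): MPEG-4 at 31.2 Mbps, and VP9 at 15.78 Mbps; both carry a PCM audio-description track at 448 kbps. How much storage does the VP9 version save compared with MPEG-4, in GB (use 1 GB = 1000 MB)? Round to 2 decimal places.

8.56 GB

74 min = 4440 s
Audio: 448 kbps = 0.448 Mbps.
MPEG-4: 31.648 Mbps × 4440 s = 140517.1 Mb = 17.565 GB.
VP9: 16.228 Mbps × 4440 s = 72052.3 Mb = 9.007 GB.
Saving: 17.565 − 9.007 = 8.558 GB.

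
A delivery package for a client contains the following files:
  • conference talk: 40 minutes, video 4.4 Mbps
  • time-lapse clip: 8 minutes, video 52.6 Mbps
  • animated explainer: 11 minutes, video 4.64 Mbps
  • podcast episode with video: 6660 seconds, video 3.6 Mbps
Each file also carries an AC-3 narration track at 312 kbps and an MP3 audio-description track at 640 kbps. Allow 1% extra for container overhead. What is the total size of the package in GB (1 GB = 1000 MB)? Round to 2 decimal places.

Audio total: 312 + 640 = 952 kbps = 0.952 Mbps.
conference talk: 5.352 Mbps × 2400 s × 1.01 = 12973.2 Mb
time-lapse clip: 53.552 Mbps × 480 s × 1.01 = 25962.0 Mb
animated explainer: 5.592 Mbps × 660 s × 1.01 = 3727.6 Mb
podcast episode with video: 4.552 Mbps × 6660 s × 1.01 = 30619.5 Mb
Total: 73282.4 Mb = 9160.3 MB.
= 9.160 GB.

9.16 GB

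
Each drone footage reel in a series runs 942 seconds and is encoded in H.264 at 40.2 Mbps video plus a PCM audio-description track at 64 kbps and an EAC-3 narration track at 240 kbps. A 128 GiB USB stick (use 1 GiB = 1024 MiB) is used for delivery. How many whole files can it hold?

28

Audio total: 64 + 240 = 304 kbps = 0.304 Mbps.
Total bitrate: 40.504 Mbps.
Per item: 40.504 Mbps × 942 s = 38,155 Mb = 4,769 MB.
Capacity: 128 GiB = 1,099,512 Mb; 28.82 items → 28 complete.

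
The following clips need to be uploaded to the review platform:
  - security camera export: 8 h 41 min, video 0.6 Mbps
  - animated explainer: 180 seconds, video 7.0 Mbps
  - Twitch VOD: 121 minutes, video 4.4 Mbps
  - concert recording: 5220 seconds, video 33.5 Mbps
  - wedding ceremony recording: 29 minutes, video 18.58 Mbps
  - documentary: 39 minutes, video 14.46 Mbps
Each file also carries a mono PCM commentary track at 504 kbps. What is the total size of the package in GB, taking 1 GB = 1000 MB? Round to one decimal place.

Audio: 504 kbps = 0.504 Mbps.
security camera export: 1.104 Mbps × 31260 s = 34511.0 Mb
animated explainer: 7.504 Mbps × 180 s = 1350.7 Mb
Twitch VOD: 4.904 Mbps × 7260 s = 35603.0 Mb
concert recording: 34.004 Mbps × 5220 s = 177500.9 Mb
wedding ceremony recording: 19.084 Mbps × 1740 s = 33206.2 Mb
documentary: 14.964 Mbps × 2340 s = 35015.8 Mb
Total: 317187.6 Mb = 39648.4 MB.
= 39.65 GB.

39.6 GB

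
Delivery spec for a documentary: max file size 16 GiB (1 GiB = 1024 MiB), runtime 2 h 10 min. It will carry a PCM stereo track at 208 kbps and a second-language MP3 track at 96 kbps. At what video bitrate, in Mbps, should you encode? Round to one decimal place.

17.3 Mbps

Budget: 16 GiB = 137439.0 Mb.
2 h 10 min = 130 min = 7800 s
Total bitrate budget: 137439.0 Mb / 7800 s = 17.620 Mbps.
Audio total: 208 + 96 = 304 kbps = 0.304 Mbps.
Video: 17.620 − 0.304 = 17.316 Mbps.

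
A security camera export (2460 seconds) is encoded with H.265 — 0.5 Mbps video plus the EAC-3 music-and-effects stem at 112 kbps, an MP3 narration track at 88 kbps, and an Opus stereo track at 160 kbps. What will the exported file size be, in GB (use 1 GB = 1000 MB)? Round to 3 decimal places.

Audio total: 112 + 88 + 160 = 360 kbps = 0.360 Mbps.
Total bitrate: 0.5 + 0.360 = 0.860 Mbps.
Stream data: 0.860 Mbps × 2460 s = 2115.6 Mb.
2,116 Mb ÷ 8 = 264.4 MB → 0.2645 GB.

0.264 GB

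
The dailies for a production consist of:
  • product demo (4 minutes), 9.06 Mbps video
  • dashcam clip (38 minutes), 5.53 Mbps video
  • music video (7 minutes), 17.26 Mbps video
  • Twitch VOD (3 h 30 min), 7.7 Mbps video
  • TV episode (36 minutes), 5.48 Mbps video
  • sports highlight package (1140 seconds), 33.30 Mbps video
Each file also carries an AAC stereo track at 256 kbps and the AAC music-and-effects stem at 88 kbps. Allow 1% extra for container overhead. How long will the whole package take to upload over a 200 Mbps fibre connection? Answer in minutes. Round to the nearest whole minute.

Audio total: 256 + 88 = 344 kbps = 0.344 Mbps.
product demo: 9.404 Mbps × 240 s × 1.01 = 2279.5 Mb
dashcam clip: 5.874 Mbps × 2280 s × 1.01 = 13526.6 Mb
music video: 17.604 Mbps × 420 s × 1.01 = 7467.6 Mb
Twitch VOD: 8.044 Mbps × 12600 s × 1.01 = 102367.9 Mb
TV episode: 5.824 Mbps × 2160 s × 1.01 = 12705.6 Mb
sports highlight package: 33.644 Mbps × 1140 s × 1.01 = 38737.7 Mb
Total: 177085.1 Mb = 22135.6 MB.
At 200 Mbps: 177085.1 / 200 = 885 s ≈ 14.8 minutes.

15 minutes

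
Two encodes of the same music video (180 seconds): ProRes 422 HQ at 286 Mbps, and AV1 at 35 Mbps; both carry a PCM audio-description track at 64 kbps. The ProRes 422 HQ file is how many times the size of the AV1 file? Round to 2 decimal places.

Audio: 64 kbps = 0.064 Mbps.
ProRes 422 HQ: 286.064 Mbps × 180 s = 51491.5 Mb = 6.436 GB.
AV1: 35.064 Mbps × 180 s = 6311.5 Mb = 0.789 GB.
Ratio: 6.436 / 0.789 = 8.158.

8.16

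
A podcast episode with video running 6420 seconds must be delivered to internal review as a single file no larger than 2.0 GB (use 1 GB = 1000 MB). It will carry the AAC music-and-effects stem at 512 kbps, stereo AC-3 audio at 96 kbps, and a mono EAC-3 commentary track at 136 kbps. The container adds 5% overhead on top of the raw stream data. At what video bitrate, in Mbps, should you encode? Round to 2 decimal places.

1.63 Mbps

Budget: 2.0 GB = 16000.0 Mb.
Stream payload after overhead: 16000.0 / 1.05 = 15238.1 Mb.
Total bitrate budget: 15238.1 Mb / 6420 s = 2.374 Mbps.
Audio total: 512 + 96 + 136 = 744 kbps = 0.744 Mbps.
Video: 2.374 − 0.744 = 1.630 Mbps.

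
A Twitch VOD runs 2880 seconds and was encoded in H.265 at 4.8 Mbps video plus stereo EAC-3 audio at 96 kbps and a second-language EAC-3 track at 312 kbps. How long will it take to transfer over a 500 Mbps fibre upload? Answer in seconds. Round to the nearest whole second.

Audio total: 96 + 312 = 408 kbps = 0.408 Mbps.
Total bitrate: 5.208 Mbps.
File: 5.208 Mbps × 2880 s = 14999.0 Mb.
At 500 Mbps: 14999.0 / 500 = 30.0 s ≈ 30 seconds.

30 seconds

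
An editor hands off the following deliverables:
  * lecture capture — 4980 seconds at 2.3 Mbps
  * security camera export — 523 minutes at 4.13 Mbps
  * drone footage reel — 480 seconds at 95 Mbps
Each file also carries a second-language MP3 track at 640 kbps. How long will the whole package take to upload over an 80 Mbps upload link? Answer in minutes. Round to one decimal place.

Audio: 640 kbps = 0.640 Mbps.
lecture capture: 2.940 Mbps × 4980 s = 14641.2 Mb
security camera export: 4.770 Mbps × 31380 s = 149682.6 Mb
drone footage reel: 95.640 Mbps × 480 s = 45907.2 Mb
Total: 210231.0 Mb = 26278.9 MB.
At 80 Mbps: 210231.0 / 80 = 2628 s ≈ 43.8 minutes.

43.8 minutes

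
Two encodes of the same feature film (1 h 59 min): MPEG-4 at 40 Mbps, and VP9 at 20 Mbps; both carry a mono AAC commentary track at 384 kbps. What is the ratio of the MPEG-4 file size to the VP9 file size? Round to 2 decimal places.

1.98

1 h 59 min = 119 min = 7140 s
Audio: 384 kbps = 0.384 Mbps.
MPEG-4: 40.384 Mbps × 7140 s = 288341.8 Mb = 36.043 GB.
VP9: 20.384 Mbps × 7140 s = 145541.8 Mb = 18.193 GB.
Ratio: 36.043 / 18.193 = 1.981.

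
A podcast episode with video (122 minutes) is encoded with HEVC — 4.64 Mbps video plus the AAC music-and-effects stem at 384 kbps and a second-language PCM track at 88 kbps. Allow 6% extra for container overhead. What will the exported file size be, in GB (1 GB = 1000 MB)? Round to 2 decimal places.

122 min = 7320 s
Audio total: 384 + 88 = 472 kbps = 0.472 Mbps.
Total bitrate: 4.64 + 0.472 = 5.112 Mbps.
Stream data: 5.112 Mbps × 7320 s = 37419.8 Mb.
With 6% container overhead: ×1.06.
39,665 Mb ÷ 8 = 4,958 MB → 4.958 GB.

4.96 GB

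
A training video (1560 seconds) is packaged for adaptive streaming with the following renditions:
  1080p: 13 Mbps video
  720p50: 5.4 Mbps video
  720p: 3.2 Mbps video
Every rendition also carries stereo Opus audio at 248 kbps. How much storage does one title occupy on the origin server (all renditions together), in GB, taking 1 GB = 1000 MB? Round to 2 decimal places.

Audio: 248 kbps = 0.248 Mbps.
Sum of rendition bitrates: (13+0.248) + (5.4+0.248) + (3.2+0.248) = 22.344 Mbps.
× 1560 s = 34,857 Mb = 4,357 MB = 4.357 GB.

4.36 GB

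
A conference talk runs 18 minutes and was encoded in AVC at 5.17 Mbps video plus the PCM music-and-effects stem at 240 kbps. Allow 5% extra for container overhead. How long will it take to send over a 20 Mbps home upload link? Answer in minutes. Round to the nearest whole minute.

5 minutes

18 min = 1080 s
Audio: 240 kbps = 0.240 Mbps.
Total bitrate: 5.410 Mbps.
File: 5.410 Mbps × 1080 s = 5842.8 Mb.
With 5% container overhead: ×1.05. → 6134.9 Mb.
At 20 Mbps: 6134.9 / 20 = 306.7 s ≈ 5.11 minutes.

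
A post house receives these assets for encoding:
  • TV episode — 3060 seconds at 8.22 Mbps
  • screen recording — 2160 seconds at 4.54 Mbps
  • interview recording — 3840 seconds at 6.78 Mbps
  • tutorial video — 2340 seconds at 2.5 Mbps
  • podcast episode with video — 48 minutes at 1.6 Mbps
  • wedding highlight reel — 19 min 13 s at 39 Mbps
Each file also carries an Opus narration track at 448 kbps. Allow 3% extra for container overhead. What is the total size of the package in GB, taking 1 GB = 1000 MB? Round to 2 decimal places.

15.88 GB

Audio: 448 kbps = 0.448 Mbps.
TV episode: 8.668 Mbps × 3060 s × 1.03 = 27319.8 Mb
screen recording: 4.988 Mbps × 2160 s × 1.03 = 11097.3 Mb
interview recording: 7.228 Mbps × 3840 s × 1.03 = 28588.2 Mb
tutorial video: 2.948 Mbps × 2340 s × 1.03 = 7105.3 Mb
podcast episode with video: 2.048 Mbps × 2880 s × 1.03 = 6075.2 Mb
wedding highlight reel: 39.448 Mbps × 1153 s × 1.03 = 46848.1 Mb
Total: 127033.8 Mb = 15879.2 MB.
= 15.88 GB.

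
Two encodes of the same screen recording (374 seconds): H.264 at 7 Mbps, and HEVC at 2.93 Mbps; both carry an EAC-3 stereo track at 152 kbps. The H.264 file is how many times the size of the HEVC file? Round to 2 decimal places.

2.32

Audio: 152 kbps = 0.152 Mbps.
H.264: 7.152 Mbps × 374 s = 2674.8 Mb = 334.356 MB.
HEVC: 3.082 Mbps × 374 s = 1152.7 Mb = 144.083 MB.
Ratio: 334.356 / 144.083 = 2.321.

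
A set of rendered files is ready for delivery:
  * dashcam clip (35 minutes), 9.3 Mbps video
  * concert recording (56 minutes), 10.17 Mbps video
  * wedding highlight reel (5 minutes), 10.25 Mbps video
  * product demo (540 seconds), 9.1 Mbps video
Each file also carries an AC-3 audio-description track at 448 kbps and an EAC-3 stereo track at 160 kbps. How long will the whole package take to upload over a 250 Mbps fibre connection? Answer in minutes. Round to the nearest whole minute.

4 minutes

Audio total: 448 + 160 = 608 kbps = 0.608 Mbps.
dashcam clip: 9.908 Mbps × 2100 s = 20806.8 Mb
concert recording: 10.778 Mbps × 3360 s = 36214.1 Mb
wedding highlight reel: 10.858 Mbps × 300 s = 3257.4 Mb
product demo: 9.708 Mbps × 540 s = 5242.3 Mb
Total: 65520.6 Mb = 8190.1 MB.
At 250 Mbps: 65520.6 / 250 = 262 s ≈ 4.37 minutes.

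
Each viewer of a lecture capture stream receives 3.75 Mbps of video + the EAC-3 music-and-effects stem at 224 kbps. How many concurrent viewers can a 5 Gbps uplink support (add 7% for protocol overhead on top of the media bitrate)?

Audio: 224 kbps = 0.224 Mbps.
Per-viewer media rate: 3.974 Mbps.
On the wire with 7% overhead: 4.252 Mbps.
5 Gbps = 5,000 Mbps; 5,000 / 4.252 = 1175.87 → 1175 viewers.

1175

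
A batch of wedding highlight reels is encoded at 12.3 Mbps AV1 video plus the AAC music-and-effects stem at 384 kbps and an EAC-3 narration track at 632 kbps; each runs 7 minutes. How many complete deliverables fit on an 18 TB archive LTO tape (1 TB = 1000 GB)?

7 min = 420 s
Audio total: 384 + 632 = 1016 kbps = 1.016 Mbps.
Total bitrate: 13.316 Mbps.
Per item: 13.316 Mbps × 420 s = 5,593 Mb = 699.1 MB.
Capacity: 18 TB = 144,000,000 Mb; 25747.76 items → 25747 complete.

25747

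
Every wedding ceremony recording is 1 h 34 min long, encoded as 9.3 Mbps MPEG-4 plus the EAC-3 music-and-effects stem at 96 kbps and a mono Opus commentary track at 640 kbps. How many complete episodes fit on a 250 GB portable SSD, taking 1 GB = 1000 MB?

1 h 34 min = 94 min = 5640 s
Audio total: 96 + 640 = 736 kbps = 0.736 Mbps.
Total bitrate: 10.036 Mbps.
Per item: 10.036 Mbps × 5640 s = 56,603 Mb = 7,075 MB.
Capacity: 250 GB = 2,000,000 Mb; 35.33 items → 35 complete.

35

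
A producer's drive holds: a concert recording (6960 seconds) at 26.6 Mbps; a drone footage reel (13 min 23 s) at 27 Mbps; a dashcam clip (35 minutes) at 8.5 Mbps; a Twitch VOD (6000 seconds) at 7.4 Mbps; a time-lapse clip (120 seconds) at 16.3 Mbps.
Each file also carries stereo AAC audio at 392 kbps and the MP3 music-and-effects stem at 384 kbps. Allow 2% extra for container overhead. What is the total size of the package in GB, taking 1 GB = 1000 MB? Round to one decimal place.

36.1 GB

Audio total: 392 + 384 = 776 kbps = 0.776 Mbps.
concert recording: 27.376 Mbps × 6960 s × 1.02 = 194347.7 Mb
drone footage reel: 27.776 Mbps × 803 s × 1.02 = 22750.2 Mb
dashcam clip: 9.276 Mbps × 2100 s × 1.02 = 19869.2 Mb
Twitch VOD: 8.176 Mbps × 6000 s × 1.02 = 50037.1 Mb
time-lapse clip: 17.076 Mbps × 120 s × 1.02 = 2090.1 Mb
Total: 289094.3 Mb = 36136.8 MB.
= 36.14 GB.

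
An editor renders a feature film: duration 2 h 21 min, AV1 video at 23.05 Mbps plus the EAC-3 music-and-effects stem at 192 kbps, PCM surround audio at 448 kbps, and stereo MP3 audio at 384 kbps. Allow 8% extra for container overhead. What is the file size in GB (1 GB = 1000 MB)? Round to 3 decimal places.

27.495 GB

2 h 21 min = 141 min = 8460 s
Audio total: 192 + 448 + 384 = 1024 kbps = 1.024 Mbps.
Total bitrate: 23.05 + 1.024 = 24.074 Mbps.
Stream data: 24.074 Mbps × 8460 s = 203666.0 Mb.
With 8% container overhead: ×1.08.
219,959 Mb ÷ 8 = 27,495 MB → 27.49 GB.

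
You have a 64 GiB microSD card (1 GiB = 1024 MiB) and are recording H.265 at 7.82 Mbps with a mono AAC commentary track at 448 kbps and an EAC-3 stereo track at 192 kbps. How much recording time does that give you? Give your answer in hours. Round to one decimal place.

18.1 hours

Audio total: 448 + 192 = 640 kbps = 0.640 Mbps.
Total bitrate: 7.82 + 0.640 = 8.460 Mbps.
Capacity: 64 GiB = 549,756 Mb.
Recording time: 549,756 / 8.460 = 64,983 s ≈ 18.1 hours.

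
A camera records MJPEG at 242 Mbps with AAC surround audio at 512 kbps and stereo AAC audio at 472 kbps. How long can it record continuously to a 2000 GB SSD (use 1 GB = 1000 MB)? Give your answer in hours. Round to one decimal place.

Audio total: 512 + 472 = 984 kbps = 0.984 Mbps.
Total bitrate: 242 + 0.984 = 242.984 Mbps.
Capacity: 2000 GB = 16,000,000 Mb.
Recording time: 16,000,000 / 242.984 = 65,848 s ≈ 18.3 hours.

18.3 hours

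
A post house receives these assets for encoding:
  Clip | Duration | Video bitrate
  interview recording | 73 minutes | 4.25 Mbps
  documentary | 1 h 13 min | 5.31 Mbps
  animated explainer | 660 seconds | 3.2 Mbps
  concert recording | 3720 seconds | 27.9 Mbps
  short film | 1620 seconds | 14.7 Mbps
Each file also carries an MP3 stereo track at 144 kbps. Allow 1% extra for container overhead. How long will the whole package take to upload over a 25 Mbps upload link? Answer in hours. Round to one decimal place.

1.9 hours

Audio: 144 kbps = 0.144 Mbps.
interview recording: 4.394 Mbps × 4380 s × 1.01 = 19438.2 Mb
documentary: 5.454 Mbps × 4380 s × 1.01 = 24127.4 Mb
animated explainer: 3.344 Mbps × 660 s × 1.01 = 2229.1 Mb
concert recording: 28.044 Mbps × 3720 s × 1.01 = 105366.9 Mb
short film: 14.844 Mbps × 1620 s × 1.01 = 24287.8 Mb
Total: 175449.4 Mb = 21931.2 MB.
At 25 Mbps: 175449.4 / 25 = 7018 s ≈ 1.95 hours.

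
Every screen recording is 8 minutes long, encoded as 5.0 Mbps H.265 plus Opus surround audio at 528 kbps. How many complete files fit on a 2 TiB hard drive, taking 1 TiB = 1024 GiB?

8 min = 480 s
Audio: 528 kbps = 0.528 Mbps.
Total bitrate: 5.528 Mbps.
Per item: 5.528 Mbps × 480 s = 2,653 Mb = 331.7 MB.
Capacity: 2 TiB = 17,592,186 Mb; 6629.95 items → 6629 complete.

6629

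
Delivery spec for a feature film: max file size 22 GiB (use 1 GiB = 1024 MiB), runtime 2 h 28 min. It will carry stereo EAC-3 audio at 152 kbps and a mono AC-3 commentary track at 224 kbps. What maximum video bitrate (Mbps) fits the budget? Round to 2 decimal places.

20.91 Mbps

Budget: 22 GiB = 188978.6 Mb.
2 h 28 min = 148 min = 8880 s
Total bitrate budget: 188978.6 Mb / 8880 s = 21.281 Mbps.
Audio total: 152 + 224 = 376 kbps = 0.376 Mbps.
Video: 21.281 − 0.376 = 20.905 Mbps.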